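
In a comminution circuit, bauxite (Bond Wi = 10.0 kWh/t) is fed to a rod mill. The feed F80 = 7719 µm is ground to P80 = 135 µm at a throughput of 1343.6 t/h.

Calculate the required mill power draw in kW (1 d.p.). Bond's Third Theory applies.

W = 10 Wi (P80^-0.5 − F80^-0.5)
W = 10·10.0·(1/√135 − 1/√7719) = 10·10.0·(0.074684) = 7.4684 kWh/t
Power = W × throughput = 7.4684 kWh/t × 1343.6 t/h = 10034.6 kW

P = 10034.6 kW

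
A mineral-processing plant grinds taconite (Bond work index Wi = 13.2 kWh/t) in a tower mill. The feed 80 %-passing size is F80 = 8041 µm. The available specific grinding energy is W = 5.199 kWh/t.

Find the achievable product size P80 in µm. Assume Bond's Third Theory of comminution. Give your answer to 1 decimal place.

W = 10 Wi (P80^-0.5 − F80^-0.5)
⇒ 1/√P80 = W/(10 Wi) + 1/√F80
  = 5.1990/(10·13.2) + 1/√8041 = 0.039386 + 0.011152 = 0.050538
P80 = (1/0.050538)² = 19.7870² = 391.53 µm

P80 = 391.5 µm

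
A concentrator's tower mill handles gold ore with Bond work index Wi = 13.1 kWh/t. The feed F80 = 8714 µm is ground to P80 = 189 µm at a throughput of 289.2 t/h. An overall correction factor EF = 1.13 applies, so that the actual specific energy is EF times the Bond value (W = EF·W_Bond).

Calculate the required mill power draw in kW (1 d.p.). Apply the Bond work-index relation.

P = 2655.4 kW

Bond:  W = 10 Wi (1/√P − 1/√F)
W = 10·13.1·(1/√189 − 1/√8714) = 10·13.1·(0.062027) = 8.1255 kWh/t
With EF = 1.13: W = 8.1255·1.13 = 9.1818 kWh/t
P_mill = W·ṁ = 9.1818·289.2 = 2655.4 kW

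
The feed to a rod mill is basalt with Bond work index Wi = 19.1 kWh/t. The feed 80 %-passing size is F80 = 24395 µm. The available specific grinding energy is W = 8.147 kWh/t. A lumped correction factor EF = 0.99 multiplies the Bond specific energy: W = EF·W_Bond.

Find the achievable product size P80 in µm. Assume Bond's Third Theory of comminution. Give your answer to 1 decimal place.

P80 = 408.3 µm

W = 10 Wi (1/√P80 − 1/√F80)  [Bond]
W_Bond = W / EF = 8.147 / 0.99 = 8.2293 kWh/t
P80^(−½) = W_Bond/(10 Wi) + F80^(−½)
  = 8.2293/(10·19.1) + 1/√24395 = 0.043085 + 0.006403 = 0.049488
P80 = (1/0.049488)² = 20.2070² = 408.32 µm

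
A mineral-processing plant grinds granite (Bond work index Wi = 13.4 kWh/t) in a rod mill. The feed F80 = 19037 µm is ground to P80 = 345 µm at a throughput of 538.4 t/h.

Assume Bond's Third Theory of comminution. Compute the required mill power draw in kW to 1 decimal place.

P = 3361.3 kW

W_Bond = 10·Wi·(1/√P₈₀ − 1/√F₈₀)
W = 10·13.4·(1/√345 − 1/√19037) = 10·13.4·(0.046590) = 6.2431 kWh/t
Mill draw = 6.2431 × 538.4 = 3361.3 kW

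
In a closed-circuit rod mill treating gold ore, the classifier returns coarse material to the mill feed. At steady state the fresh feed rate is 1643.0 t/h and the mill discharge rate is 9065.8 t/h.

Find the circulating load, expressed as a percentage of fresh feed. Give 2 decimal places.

CL = 451.78 %

Mill node: discharge = fresh + recycle.
R = M − F = 9065.8 − 1643.0 = 7422.8 t/h
CL = 100·R/F = 100·7422.8/1643.0 = 451.78 %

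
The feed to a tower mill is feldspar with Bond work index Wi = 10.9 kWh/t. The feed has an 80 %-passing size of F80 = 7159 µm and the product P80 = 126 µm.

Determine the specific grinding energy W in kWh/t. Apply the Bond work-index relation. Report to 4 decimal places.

W = 8.4222 kWh/t

W = 10·Wi·(P80^(-½) − F80^(-½))
1/√126 = 0.089087;  1/√7159 = 0.011819
W = 10·10.9·(0.089087 − 0.011819) = 8.4222 kWh/t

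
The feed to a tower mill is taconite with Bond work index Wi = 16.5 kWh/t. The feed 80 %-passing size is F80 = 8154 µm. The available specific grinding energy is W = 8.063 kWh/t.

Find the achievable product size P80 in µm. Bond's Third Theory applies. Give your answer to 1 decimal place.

W = 10 Wi (P80^-0.5 − F80^-0.5)
⇒ 1/√P80 = W/(10 Wi) + 1/√F80
  = 8.0630/(10·16.5) + 1/√8154 = 0.048867 + 0.011074 = 0.059941
P80 = (1/0.059941)² = 16.6831² = 278.33 µm

P80 = 278.3 µm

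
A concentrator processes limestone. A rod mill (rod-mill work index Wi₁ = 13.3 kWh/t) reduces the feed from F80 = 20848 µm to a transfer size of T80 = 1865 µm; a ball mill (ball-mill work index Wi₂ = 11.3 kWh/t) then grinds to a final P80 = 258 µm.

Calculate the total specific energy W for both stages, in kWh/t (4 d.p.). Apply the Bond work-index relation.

W = 10·Wi·[P80^(−½) − F80^(−½)]
Stage 1 (20848→1865 µm, Wi₁=13.3): W₁ = 10·13.3·(0.023156 − 0.006926) = 2.1586 kWh/t
Stage 2 (1865→258 µm, Wi₂=11.3): W₂ = 10·11.3·(0.062257 − 0.023156) = 4.4185 kWh/t
W = W₁ + W₂ = 2.1586 + 4.4185 = 6.5771 kWh/t

W = 6.5771 kWh/t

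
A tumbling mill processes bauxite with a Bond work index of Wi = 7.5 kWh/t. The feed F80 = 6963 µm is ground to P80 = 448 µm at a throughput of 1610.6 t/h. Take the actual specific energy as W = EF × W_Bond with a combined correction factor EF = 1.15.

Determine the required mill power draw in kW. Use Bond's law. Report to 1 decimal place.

P = 4898.3 kW

W = 10·Wi·[P80^(−½) − F80^(−½)]
W = 10·7.5·(1/√448 − 1/√6963) = 10·7.5·(0.035262) = 2.6446 kWh/t
Apply correction: 2.6446 × 1.15 = 3.0413 kWh/t
P = W·T = 3.0413·1610.6 = 4898.3 kW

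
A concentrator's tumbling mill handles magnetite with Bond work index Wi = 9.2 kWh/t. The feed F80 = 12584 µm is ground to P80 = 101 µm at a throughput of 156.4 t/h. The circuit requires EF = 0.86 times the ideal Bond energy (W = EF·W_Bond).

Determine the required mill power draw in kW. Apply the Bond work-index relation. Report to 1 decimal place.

W = 10·Wi·(P80^(-½) − F80^(-½))
W = 10·9.2·(1/√101 − 1/√12584) = 10·9.2·(0.090589) = 8.3342 kWh/t
Corrected W = EF·W_Bond = 0.86·8.3342 = 7.1674 kWh/t
Mill draw = 7.1674 × 156.4 = 1121.0 kW

P = 1121.0 kW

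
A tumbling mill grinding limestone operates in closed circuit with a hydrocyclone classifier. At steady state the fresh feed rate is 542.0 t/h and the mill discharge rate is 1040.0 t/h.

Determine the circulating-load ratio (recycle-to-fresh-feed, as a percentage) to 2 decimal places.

CL = 91.88 %

Steady state: M = F + R.
R = M − F = 1040.0 − 542.0 = 498.0 t/h
CL = 100·R/F = 100·498.0/542.0 = 91.88 %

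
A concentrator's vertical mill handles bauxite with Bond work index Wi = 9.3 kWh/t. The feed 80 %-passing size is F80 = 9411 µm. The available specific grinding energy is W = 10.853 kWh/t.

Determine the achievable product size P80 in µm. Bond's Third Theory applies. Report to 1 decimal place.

W = 10·Wi·[P80^(−½) − F80^(−½)]
P80^(−½) = W/(10 Wi) + F80^(−½)
  = 10.8530/(10·9.3) + 1/√9411 = 0.116699 + 0.010308 = 0.127007
P80 = (1/0.127007)² = 7.8736² = 61.99 µm

P80 = 62.0 µm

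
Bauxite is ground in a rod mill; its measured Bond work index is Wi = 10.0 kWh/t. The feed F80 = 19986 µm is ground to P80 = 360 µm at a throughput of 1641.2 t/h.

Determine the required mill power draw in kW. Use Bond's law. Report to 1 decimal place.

P = 7489.0 kW

W = 10·Wi·(P80^(-½) − F80^(-½))
W = 10·10.0·(1/√360 − 1/√19986) = 10·10.0·(0.045631) = 4.5631 kWh/t
P_mill = W·ṁ = 4.5631·1641.2 = 7489.0 kW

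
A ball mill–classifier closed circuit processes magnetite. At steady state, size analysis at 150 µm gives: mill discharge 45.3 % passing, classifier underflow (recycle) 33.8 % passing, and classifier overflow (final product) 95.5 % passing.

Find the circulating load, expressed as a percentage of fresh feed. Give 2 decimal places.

Let r = R/F. Size balance at 150 µm:
d + r·d = r·u + o → r(d−u) = o−d
r = (95.5 − 45.3)/(45.3 − 33.8) = 50.2/11.5 = 4.3652
CL = 100·r = 436.52 %

CL = 436.52 %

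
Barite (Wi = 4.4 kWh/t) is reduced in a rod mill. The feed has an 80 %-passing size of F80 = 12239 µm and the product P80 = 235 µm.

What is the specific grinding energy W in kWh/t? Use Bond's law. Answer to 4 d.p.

W = 10·Wi·[P80^(−½) − F80^(−½)]
1/√235 = 0.065233;  1/√12239 = 0.009039
W = 10·4.4·(0.065233 − 0.009039) = 2.4725 kWh/t

W = 2.4725 kWh/t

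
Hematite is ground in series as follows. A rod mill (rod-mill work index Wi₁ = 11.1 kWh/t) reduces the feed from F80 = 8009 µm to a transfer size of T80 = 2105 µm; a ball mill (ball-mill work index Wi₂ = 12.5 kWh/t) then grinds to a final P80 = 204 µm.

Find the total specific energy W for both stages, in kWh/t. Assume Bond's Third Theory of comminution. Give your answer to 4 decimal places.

W = 10 Wi (P80^-0.5 − F80^-0.5)
Stage 1 (8009→2105 µm, Wi₁=11.1): W₁ = 10·11.1·(0.021796 − 0.011174) = 1.1790 kWh/t
Stage 2 (2105→204 µm, Wi₂=12.5): W₂ = 10·12.5·(0.070014 − 0.021796) = 6.0273 kWh/t
W = W₁ + W₂ = 1.1790 + 6.0273 = 7.2063 kWh/t

W = 7.2063 kWh/t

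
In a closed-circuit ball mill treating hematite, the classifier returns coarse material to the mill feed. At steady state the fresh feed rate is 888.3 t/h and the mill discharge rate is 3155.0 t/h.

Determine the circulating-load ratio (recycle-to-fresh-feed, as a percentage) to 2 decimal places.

CL = 255.17 %

M = F + R at steady state, so:
R = M − F = 3155.0 − 888.3 = 2266.7 t/h
CL = 100·R/F = 100·2266.7/888.3 = 255.17 %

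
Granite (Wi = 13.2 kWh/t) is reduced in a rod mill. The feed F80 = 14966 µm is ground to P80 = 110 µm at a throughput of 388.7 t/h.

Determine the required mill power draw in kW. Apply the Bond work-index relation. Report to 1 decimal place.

W = 10·Wi·[P80^(−½) − F80^(−½)]
W = 10·13.2·(1/√110 − 1/√14966) = 10·13.2·(0.087172) = 11.5067 kWh/t
P_mill = W·ṁ = 11.5067·388.7 = 4472.7 kW

P = 4472.7 kW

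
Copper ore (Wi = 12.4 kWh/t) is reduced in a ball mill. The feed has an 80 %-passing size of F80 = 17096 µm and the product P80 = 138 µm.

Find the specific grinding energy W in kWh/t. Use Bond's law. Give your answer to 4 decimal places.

W = 9.6072 kWh/t

Bond: W = 10·Wi·(1/√P80 − 1/√F80)
1/√138 = 0.085126;  1/√17096 = 0.007648
W = 10·12.4·(0.085126 − 0.007648) = 9.6072 kWh/t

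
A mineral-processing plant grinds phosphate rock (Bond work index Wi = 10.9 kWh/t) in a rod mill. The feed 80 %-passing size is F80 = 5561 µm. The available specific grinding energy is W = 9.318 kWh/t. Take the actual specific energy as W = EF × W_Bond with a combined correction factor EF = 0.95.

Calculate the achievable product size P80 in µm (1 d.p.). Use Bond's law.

P80 = 93.5 µm

W = 10·Wi·[P80^(−½) − F80^(−½)]
W_Bond = W / EF = 9.318 / 0.95 = 9.8084 kWh/t
P80^(−½) = W_Bond/(10 Wi) + F80^(−½)
  = 9.8084/(10·10.9) + 1/√5561 = 0.089986 + 0.013410 = 0.103395
P80 = (1/0.103395)² = 9.6716² = 93.54 µm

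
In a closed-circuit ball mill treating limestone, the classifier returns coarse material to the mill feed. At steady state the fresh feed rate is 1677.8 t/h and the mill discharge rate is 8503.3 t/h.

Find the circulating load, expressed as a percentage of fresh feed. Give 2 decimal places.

Discharge = new feed + return, hence
R = M − F = 8503.3 − 1677.8 = 6825.5 t/h
CL = 100·R/F = 100·6825.5/1677.8 = 406.81 %

CL = 406.81 %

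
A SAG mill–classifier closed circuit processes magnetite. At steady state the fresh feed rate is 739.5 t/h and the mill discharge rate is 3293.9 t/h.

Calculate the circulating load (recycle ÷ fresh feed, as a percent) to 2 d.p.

Steady state: M = F + R.
R = M − F = 3293.9 − 739.5 = 2554.4 t/h
CL = 100·R/F = 100·2554.4/739.5 = 345.42 %

CL = 345.42 %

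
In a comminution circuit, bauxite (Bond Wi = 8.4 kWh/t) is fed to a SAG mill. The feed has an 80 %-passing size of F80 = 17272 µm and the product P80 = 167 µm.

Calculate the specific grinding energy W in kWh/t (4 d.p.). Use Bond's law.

W = 5.8610 kWh/t

W_Bond = 10·Wi·(1/√P₈₀ − 1/√F₈₀)
1/√167 = 0.077382;  1/√17272 = 0.007609
W = 10·8.4·(0.077382 − 0.007609) = 5.8610 kWh/t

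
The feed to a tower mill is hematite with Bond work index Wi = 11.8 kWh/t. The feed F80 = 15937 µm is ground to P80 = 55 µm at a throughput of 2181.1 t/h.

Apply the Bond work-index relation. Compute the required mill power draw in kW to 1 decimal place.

W = 10·Wi·(P80^(-½) − F80^(-½))
W = 10·11.8·(1/√55 − 1/√15937) = 10·11.8·(0.126919) = 14.9764 kWh/t
P = W·T = 14.9764·2181.1 = 32665.0 kW

P = 32665.0 kW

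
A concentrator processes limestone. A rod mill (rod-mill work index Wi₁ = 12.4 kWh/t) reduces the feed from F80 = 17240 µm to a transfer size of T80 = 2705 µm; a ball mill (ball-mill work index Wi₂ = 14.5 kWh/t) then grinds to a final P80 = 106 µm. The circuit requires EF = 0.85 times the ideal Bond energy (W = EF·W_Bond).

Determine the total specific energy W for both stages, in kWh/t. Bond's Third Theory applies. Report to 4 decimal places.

W = 10.8252 kWh/t

Bond:  W = 10 Wi (1/√P − 1/√F)
Stage 1 (17240→2705 µm, Wi₁=12.4): W₁ = 10·12.4·(0.019227 − 0.007616) = 1.4398 kWh/t
Stage 2 (2705→106 µm, Wi₂=14.5): W₂ = 10·14.5·(0.097129 − 0.019227) = 11.2957 kWh/t
W = W₁ + W₂ = 1.4398 + 11.2957 = 12.7355 kWh/t
W_actual = 0.85 × 12.7355 = 10.8252 kWh/t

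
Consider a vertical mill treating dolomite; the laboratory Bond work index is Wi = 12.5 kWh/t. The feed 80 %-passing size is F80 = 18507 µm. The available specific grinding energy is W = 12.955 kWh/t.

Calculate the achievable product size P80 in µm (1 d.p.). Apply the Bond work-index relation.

P80 = 81.2 µm

Bond:  W = 10 Wi (1/√P − 1/√F)
P80^-0.5 = F80^-0.5 + W/(10 Wi)
  = 12.9550/(10·12.5) + 1/√18507 = 0.103640 + 0.007351 = 0.110991
P80 = (1/0.110991)² = 9.0098² = 81.18 µm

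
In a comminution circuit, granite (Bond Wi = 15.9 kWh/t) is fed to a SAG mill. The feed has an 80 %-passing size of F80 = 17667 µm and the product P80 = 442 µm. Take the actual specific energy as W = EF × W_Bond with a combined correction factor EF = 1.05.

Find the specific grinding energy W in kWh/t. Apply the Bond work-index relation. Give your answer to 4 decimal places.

W = 6.6850 kWh/t

W_Bond = 10·Wi·(1/√P₈₀ − 1/√F₈₀)
1/√442 = 0.047565;  1/√17667 = 0.007523
W = 10·15.9·(0.047565 − 0.007523) = 6.3666 kWh/t
With EF = 1.05: W = 6.3666·1.05 = 6.6850 kWh/t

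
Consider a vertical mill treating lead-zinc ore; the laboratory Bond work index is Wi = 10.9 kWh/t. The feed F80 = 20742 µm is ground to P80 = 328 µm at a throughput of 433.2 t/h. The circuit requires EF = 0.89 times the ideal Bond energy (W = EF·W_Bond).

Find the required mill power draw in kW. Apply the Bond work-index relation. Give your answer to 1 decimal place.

P = 2028.6 kW

W_Bond = 10·Wi·(1/√P₈₀ − 1/√F₈₀)
W = 10·10.9·(1/√328 − 1/√20742) = 10·10.9·(0.048272) = 5.2617 kWh/t
W_actual = 0.89 × 5.2617 = 4.6829 kWh/t
P = W·T = 4.6829·433.2 = 2028.6 kW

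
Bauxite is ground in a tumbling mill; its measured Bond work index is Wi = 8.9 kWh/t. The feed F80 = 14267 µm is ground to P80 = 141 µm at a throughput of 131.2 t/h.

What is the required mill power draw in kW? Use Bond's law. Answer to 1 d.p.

W_Bond = 10·Wi·(1/√P₈₀ − 1/√F₈₀)
W = 10·8.9·(1/√141 − 1/√14267) = 10·8.9·(0.075843) = 6.7500 kWh/t
Power = W × throughput = 6.7500 kWh/t × 131.2 t/h = 885.6 kW

P = 885.6 kW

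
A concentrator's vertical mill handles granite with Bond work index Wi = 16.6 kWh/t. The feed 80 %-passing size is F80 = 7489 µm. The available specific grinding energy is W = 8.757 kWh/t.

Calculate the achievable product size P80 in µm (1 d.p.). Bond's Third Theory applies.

Bond: W = 10·Wi·(1/√P80 − 1/√F80)
1/√P80 = 1/√F80 + W/(10·Wi)
  = 8.7570/(10·16.6) + 1/√7489 = 0.052753 + 0.011555 = 0.064308
P80 = (1/0.064308)² = 15.5500² = 241.80 µm

P80 = 241.8 µm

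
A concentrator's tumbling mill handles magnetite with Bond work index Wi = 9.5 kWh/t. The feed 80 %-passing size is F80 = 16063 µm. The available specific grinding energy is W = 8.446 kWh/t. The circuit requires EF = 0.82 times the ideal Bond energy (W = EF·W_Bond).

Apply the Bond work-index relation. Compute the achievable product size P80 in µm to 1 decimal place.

W = 10 Wi (P80^-0.5 − F80^-0.5)
W_Bond = W / EF = 8.446 / 0.82 = 10.3000 kWh/t
⇒ 1/√P80 = W_Bond/(10·Wi) + 1/√F80
  = 10.3000/(10·9.5) + 1/√16063 = 0.108421 + 0.007890 = 0.116311
P80 = (1/0.116311)² = 8.5976² = 73.92 µm

P80 = 73.9 µm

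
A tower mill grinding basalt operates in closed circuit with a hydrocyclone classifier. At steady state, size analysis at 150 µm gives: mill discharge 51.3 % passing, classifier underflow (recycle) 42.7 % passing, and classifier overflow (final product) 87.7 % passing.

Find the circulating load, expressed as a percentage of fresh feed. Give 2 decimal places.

Mass balance on the −150 µm fraction:
d + r·d = r·u + o → r(d−u) = o−d
r = (87.7 − 51.3)/(51.3 − 42.7) = 36.4/8.6 = 4.2326
CL = 100·r = 423.26 %

CL = 423.26 %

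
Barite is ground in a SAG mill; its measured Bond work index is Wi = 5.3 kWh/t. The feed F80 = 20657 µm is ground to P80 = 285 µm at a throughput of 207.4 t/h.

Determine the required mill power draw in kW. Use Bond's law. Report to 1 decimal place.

Bond:  W = 10 Wi (1/√P − 1/√F)
W = 10·5.3·(1/√285 − 1/√20657) = 10·5.3·(0.052277) = 2.7707 kWh/t
Power = W × throughput = 2.7707 kWh/t × 207.4 t/h = 574.6 kW

P = 574.6 kW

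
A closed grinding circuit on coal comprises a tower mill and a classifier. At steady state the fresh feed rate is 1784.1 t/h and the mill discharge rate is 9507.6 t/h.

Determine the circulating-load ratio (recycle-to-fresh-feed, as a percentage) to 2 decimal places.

M = F + R at steady state, so:
R = M − F = 9507.6 − 1784.1 = 7723.5 t/h
CL = 100·R/F = 100·7723.5/1784.1 = 432.91 %

CL = 432.91 %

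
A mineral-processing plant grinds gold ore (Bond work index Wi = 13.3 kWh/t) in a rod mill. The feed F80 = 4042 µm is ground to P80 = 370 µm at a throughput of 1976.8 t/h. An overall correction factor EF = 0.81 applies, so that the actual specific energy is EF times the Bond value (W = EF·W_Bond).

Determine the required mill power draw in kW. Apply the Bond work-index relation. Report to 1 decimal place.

P = 7721.6 kW

W_Bond = 10·Wi·(1/√P₈₀ − 1/√F₈₀)
W = 10·13.3·(1/√370 − 1/√4042) = 10·13.3·(0.036258) = 4.8224 kWh/t
W_actual = 0.81 × 4.8224 = 3.9061 kWh/t
P = W·T = 3.9061·1976.8 = 7721.6 kW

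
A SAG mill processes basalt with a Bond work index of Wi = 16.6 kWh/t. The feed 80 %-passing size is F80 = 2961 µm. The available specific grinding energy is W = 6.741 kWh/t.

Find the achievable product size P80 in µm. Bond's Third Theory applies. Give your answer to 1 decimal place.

P80 = 287.4 µm

W = 10·Wi·[P80^(−½) − F80^(−½)]
⇒ 1/√P80 = W/(10 Wi) + 1/√F80
  = 6.7410/(10·16.6) + 1/√2961 = 0.040608 + 0.018377 = 0.058986
P80 = (1/0.058986)² = 16.9533² = 287.41 µm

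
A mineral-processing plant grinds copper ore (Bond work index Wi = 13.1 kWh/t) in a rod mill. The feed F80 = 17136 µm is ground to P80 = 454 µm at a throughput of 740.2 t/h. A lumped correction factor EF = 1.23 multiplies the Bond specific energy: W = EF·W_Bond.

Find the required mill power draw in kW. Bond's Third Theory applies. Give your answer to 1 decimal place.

P = 4686.4 kW

Bond:  W = 10 Wi (1/√P − 1/√F)
W = 10·13.1·(1/√454 − 1/√17136) = 10·13.1·(0.039293) = 5.1474 kWh/t
Corrected W = EF·W_Bond = 1.23·5.1474 = 6.3313 kWh/t
P_mill = W·ṁ = 6.3313·740.2 = 4686.4 kW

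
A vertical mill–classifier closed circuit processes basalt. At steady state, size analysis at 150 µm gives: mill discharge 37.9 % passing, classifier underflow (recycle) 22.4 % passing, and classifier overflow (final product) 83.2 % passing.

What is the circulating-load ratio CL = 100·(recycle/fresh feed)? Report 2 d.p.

Let r = R/F. Size balance at 150 µm:
(1+r)d = ru + o → r = (o−d)/(d−u)
r = (83.2 − 37.9)/(37.9 − 22.4) = 45.3/15.5 = 2.9226
CL = 100·r = 292.26 %

CL = 292.26 %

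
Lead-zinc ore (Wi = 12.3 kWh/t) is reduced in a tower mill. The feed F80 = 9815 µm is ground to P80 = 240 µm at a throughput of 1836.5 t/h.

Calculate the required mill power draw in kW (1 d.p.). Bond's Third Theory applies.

P = 12301.0 kW

W = 10 Wi / √P80 − 10 Wi / √F80
W = 10·12.3·(1/√240 − 1/√9815) = 10·12.3·(0.054456) = 6.6981 kWh/t
Mill draw = 6.6981 × 1836.5 = 12301.0 kW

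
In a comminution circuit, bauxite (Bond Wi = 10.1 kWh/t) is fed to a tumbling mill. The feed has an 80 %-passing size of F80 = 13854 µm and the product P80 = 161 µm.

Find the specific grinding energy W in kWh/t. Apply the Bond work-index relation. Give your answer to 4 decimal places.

Bond:  W = 10 Wi (1/√P − 1/√F)
1/√161 = 0.078811;  1/√13854 = 0.008496
W = 10·10.1·(0.078811 − 0.008496) = 7.1018 kWh/t

W = 7.1018 kWh/t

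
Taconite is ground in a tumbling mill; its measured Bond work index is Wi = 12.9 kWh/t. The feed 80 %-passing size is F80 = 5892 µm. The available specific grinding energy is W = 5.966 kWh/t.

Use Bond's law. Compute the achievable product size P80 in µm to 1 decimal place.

W = 10 Wi (1/√P80 − 1/√F80)  [Bond]
⇒ 1/√P80 = W/(10·Wi) + 1/√F80
  = 5.9660/(10·12.9) + 1/√5892 = 0.046248 + 0.013028 = 0.059276
P80 = (1/0.059276)² = 16.8703² = 284.61 µm

P80 = 284.6 µm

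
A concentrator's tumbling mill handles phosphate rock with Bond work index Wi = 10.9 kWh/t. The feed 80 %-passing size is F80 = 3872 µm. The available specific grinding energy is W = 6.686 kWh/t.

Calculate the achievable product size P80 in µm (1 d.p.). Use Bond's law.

P80 = 166.9 µm

W = 10·Wi·[P80^(−½) − F80^(−½)]
P80^-0.5 = F80^-0.5 + W/(10 Wi)
  = 6.6860/(10·10.9) + 1/√3872 = 0.061339 + 0.016071 = 0.077410
P80 = (1/0.077410)² = 12.9182² = 166.88 µm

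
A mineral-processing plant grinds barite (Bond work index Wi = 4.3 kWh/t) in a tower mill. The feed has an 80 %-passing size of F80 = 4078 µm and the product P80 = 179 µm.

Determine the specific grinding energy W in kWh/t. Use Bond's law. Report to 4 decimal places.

W = 2.5406 kWh/t

Bond:  W = 10 Wi (1/√P − 1/√F)
1/√179 = 0.074744;  1/√4078 = 0.015659
W = 10·4.3·(0.074744 − 0.015659) = 2.5406 kWh/t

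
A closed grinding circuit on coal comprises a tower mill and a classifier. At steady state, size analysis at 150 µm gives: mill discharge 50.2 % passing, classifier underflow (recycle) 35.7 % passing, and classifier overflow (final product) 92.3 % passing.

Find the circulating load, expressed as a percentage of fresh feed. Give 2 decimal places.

CL = 290.34 %

Classifier node, passing 150 µm:
r = (o − d)/(d − u)
r = (92.3 − 50.2)/(50.2 − 35.7) = 42.1/14.5 = 2.9034
CL = 100·r = 290.34 %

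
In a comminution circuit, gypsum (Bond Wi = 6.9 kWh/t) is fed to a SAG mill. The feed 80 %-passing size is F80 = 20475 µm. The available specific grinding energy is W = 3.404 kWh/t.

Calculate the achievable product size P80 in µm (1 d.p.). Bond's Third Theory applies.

P80 = 315.2 µm

W = 10·Wi·[P80^(−½) − F80^(−½)]
⇒ 1/√P80 = W/(10·Wi) + 1/√F80
  = 3.4040/(10·6.9) + 1/√20475 = 0.049333 + 0.006989 = 0.056322
P80 = (1/0.056322)² = 17.7551² = 315.24 µm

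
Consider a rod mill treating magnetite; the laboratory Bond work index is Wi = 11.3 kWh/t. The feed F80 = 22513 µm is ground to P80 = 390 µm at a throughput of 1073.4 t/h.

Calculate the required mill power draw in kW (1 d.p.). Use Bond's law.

P = 5333.6 kW

W_Bond = 10·Wi·(1/√P₈₀ − 1/√F₈₀)
W = 10·11.3·(1/√390 − 1/√22513) = 10·11.3·(0.043972) = 4.9689 kWh/t
P_mill = W·ṁ = 4.9689·1073.4 = 5333.6 kW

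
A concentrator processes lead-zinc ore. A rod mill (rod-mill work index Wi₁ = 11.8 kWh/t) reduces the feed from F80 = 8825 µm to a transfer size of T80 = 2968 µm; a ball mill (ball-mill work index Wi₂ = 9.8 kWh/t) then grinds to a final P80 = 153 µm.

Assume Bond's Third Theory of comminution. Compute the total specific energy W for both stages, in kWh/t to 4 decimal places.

W = 7.0338 kWh/t

W = 10·Wi·[P80^(−½) − F80^(−½)]
Stage 1 (8825→2968 µm, Wi₁=11.8): W₁ = 10·11.8·(0.018356 − 0.010645) = 0.9099 kWh/t
Stage 2 (2968→153 µm, Wi₂=9.8): W₂ = 10·9.8·(0.080845 − 0.018356) = 6.1240 kWh/t
W = W₁ + W₂ = 0.9099 + 6.1240 = 7.0338 kWh/t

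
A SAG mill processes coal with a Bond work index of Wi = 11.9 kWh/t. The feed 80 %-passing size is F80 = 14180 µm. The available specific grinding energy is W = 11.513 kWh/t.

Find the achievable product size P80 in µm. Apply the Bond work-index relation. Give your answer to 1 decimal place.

P80 = 90.5 µm

W_Bond = 10·Wi·(1/√P₈₀ − 1/√F₈₀)
P80^-0.5 = F80^-0.5 + W/(10 Wi)
  = 11.5130/(10·11.9) + 1/√14180 = 0.096748 + 0.008398 = 0.105146
P80 = (1/0.105146)² = 9.5106² = 90.45 µm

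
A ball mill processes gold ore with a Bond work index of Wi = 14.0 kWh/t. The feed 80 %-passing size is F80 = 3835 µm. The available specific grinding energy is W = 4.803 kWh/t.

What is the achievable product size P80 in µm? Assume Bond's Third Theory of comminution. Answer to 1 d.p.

P80 = 392.8 µm

W = 10 Wi (P80^-0.5 − F80^-0.5)
P80^(−½) = W/(10 Wi) + F80^(−½)
  = 4.8030/(10·14.0) + 1/√3835 = 0.034307 + 0.016148 = 0.050455
P80 = (1/0.050455)² = 19.8196² = 392.82 µm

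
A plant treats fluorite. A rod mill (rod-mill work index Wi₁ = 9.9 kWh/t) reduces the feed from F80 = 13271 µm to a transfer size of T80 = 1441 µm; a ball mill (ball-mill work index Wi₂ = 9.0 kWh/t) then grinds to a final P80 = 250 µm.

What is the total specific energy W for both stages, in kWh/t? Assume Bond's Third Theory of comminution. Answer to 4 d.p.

W = 5.0698 kWh/t

W = 10 Wi (1/√P80 − 1/√F80)  [Bond]
Stage 1 (13271→1441 µm, Wi₁=9.9): W₁ = 10·9.9·(0.026343 − 0.008681) = 1.7486 kWh/t
Stage 2 (1441→250 µm, Wi₂=9.0): W₂ = 10·9.0·(0.063246 − 0.026343) = 3.3212 kWh/t
W = W₁ + W₂ = 1.7486 + 3.3212 = 5.0698 kWh/t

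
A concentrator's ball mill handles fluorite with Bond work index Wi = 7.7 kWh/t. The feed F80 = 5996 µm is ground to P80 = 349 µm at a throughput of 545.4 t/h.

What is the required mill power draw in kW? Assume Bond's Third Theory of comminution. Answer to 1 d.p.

W = 10·Wi·(P80^(-½) − F80^(-½))
W = 10·7.7·(1/√349 − 1/√5996) = 10·7.7·(0.040615) = 3.1273 kWh/t
Mill draw = 3.1273 × 545.4 = 1705.6 kW

P = 1705.6 kW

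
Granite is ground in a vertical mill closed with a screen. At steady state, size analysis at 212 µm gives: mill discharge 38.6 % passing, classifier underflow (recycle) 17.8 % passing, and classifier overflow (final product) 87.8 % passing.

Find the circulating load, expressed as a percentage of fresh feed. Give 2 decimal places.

CL = 236.54 %

Balance %-passing 212 µm (r = R/F):
r = (o − d)/(d − u)
r = (87.8 − 38.6)/(38.6 − 17.8) = 49.2/20.8 = 2.3654
CL = 100·r = 236.54 %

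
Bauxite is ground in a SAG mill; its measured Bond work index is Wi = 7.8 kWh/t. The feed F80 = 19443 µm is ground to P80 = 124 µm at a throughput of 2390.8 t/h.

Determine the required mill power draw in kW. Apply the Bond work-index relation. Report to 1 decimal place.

P = 15409.2 kW

W_Bond = 10·Wi·(1/√P₈₀ − 1/√F₈₀)
W = 10·7.8·(1/√124 − 1/√19443) = 10·7.8·(0.082631) = 6.4452 kWh/t
P_mill = W·ṁ = 6.4452·2390.8 = 15409.2 kW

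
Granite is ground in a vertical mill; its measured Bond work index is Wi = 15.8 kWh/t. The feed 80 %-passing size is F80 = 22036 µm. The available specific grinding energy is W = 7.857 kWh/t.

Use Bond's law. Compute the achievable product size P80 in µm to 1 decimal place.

W = 10 Wi (P80^-0.5 − F80^-0.5)
⇒ 1/√P80 = W/(10 Wi) + 1/√F80
  = 7.8570/(10·15.8) + 1/√22036 = 0.049728 + 0.006736 = 0.056464
P80 = (1/0.056464)² = 17.7103² = 313.65 µm

P80 = 313.7 µm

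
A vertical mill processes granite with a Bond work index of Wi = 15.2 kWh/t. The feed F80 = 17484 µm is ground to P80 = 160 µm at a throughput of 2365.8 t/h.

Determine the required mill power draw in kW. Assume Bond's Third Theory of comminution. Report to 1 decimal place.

P = 25709.4 kW

Bond: W = 10·Wi·(1/√P80 − 1/√F80)
W = 10·15.2·(1/√160 − 1/√17484) = 10·15.2·(0.071494) = 10.8671 kWh/t
Mill draw = 10.8671 × 2365.8 = 25709.4 kW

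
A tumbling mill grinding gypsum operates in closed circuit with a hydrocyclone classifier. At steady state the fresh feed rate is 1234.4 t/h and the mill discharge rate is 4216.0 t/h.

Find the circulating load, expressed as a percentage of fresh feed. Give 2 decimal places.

CL = 241.54 %

Discharge = new feed + return, hence
R = M − F = 4216.0 − 1234.4 = 2981.6 t/h
CL = 100·R/F = 100·2981.6/1234.4 = 241.54 %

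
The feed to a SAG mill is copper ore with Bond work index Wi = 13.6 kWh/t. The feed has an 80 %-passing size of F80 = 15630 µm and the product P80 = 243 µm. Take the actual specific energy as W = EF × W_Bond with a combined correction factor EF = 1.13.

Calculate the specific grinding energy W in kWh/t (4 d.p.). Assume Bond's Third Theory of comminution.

W = 10 Wi (1/√P80 − 1/√F80)  [Bond]
1/√243 = 0.064150;  1/√15630 = 0.007999
W = 10·13.6·(0.064150 − 0.007999) = 7.6366 kWh/t
Apply correction: 7.6366 × 1.13 = 8.6293 kWh/t

W = 8.6293 kWh/t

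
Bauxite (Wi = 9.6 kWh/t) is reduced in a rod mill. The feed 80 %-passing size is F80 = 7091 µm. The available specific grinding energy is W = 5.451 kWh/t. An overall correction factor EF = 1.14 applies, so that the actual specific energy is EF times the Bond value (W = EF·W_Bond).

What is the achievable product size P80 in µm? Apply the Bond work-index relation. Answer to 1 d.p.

W = 10·Wi·[P80^(−½) − F80^(−½)]
W_Bond = W / EF = 5.451 / 1.14 = 4.7816 kWh/t
P80^-0.5 = F80^-0.5 + W_Bond/(10 Wi)
  = 4.7816/(10·9.6) + 1/√7091 = 0.049808 + 0.011875 = 0.061683
P80 = (1/0.061683)² = 16.2118² = 262.82 µm

P80 = 262.8 µm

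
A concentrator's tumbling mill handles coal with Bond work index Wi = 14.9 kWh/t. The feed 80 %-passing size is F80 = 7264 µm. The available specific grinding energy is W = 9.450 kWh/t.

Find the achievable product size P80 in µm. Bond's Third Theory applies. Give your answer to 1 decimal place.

W = 10·Wi·[P80^(−½) − F80^(−½)]
⇒ 1/√P80 = W/(10 Wi) + 1/√F80
  = 9.4500/(10·14.9) + 1/√7264 = 0.063423 + 0.011733 = 0.075156
P80 = (1/0.075156)² = 13.3057² = 177.04 µm

P80 = 177.0 µm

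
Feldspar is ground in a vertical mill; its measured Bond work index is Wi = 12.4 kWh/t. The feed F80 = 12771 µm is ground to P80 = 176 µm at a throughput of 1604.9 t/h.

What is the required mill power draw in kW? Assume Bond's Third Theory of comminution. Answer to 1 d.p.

Bond: W = 10·Wi·(1/√P80 − 1/√F80)
W = 10·12.4·(1/√176 − 1/√12771) = 10·12.4·(0.066529) = 8.2496 kWh/t
P = W·T = 8.2496·1604.9 = 13239.8 kW

P = 13239.8 kW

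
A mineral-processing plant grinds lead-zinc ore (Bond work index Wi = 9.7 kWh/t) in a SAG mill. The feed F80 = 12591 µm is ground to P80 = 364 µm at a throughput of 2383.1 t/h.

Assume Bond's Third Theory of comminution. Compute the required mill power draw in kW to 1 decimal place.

W = 10·Wi·[P80^(−½) − F80^(−½)]
W = 10·9.7·(1/√364 − 1/√12591) = 10·9.7·(0.043502) = 4.2197 kWh/t
P = W·T = 4.2197·2383.1 = 10056.0 kW

P = 10056.0 kW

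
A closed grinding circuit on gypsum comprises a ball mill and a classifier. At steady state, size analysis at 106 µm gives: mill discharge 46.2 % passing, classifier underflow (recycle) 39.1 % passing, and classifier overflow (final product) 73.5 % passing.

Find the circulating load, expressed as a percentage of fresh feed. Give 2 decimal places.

CL = 384.51 %

Balance %-passing 106 µm (r = R/F):
(1+r)·d = r·u + o ⇒ r = (o−d)/(d−u)
r = (73.5 − 46.2)/(46.2 − 39.1) = 27.3/7.1 = 3.8451
CL = 100·r = 384.51 %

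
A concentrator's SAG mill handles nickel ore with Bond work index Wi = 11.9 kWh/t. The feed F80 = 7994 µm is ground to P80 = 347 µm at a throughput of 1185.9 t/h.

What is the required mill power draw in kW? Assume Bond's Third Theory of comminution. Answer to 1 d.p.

W = 10·Wi·(P80^(-½) − F80^(-½))
W = 10·11.9·(1/√347 − 1/√7994) = 10·11.9·(0.042498) = 5.0573 kWh/t
P_mill = W·ṁ = 5.0573·1185.9 = 5997.4 kW

P = 5997.4 kW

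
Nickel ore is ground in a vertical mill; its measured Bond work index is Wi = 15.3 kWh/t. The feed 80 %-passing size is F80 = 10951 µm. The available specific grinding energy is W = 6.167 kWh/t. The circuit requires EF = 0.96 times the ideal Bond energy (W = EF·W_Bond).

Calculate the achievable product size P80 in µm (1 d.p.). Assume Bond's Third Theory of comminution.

P80 = 376.4 µm

W = 10 Wi / √P80 − 10 Wi / √F80
W_Bond = W / EF = 6.167 / 0.96 = 6.4240 kWh/t
P80^(−½) = W_Bond/(10 Wi) + F80^(−½)
  = 6.4240/(10·15.3) + 1/√10951 = 0.041987 + 0.009556 = 0.051543
P80 = (1/0.051543)² = 19.4014² = 376.42 µm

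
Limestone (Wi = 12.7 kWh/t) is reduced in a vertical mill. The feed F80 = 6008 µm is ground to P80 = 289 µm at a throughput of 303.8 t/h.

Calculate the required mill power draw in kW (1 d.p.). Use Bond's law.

W = 10 Wi / √P80 − 10 Wi / √F80
W = 10·12.7·(1/√289 − 1/√6008) = 10·12.7·(0.045922) = 5.8321 kWh/t
Mill draw = 5.8321 × 303.8 = 1771.8 kW

P = 1771.8 kW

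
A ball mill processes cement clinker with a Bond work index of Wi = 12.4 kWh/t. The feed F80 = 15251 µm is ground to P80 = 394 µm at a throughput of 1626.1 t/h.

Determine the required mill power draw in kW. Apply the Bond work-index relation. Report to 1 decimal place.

W = 10·Wi·[P80^(−½) − F80^(−½)]
W = 10·12.4·(1/√394 − 1/√15251) = 10·12.4·(0.042282) = 5.2429 kWh/t
P_mill = W·ṁ = 5.2429·1626.1 = 8525.5 kW

P = 8525.5 kW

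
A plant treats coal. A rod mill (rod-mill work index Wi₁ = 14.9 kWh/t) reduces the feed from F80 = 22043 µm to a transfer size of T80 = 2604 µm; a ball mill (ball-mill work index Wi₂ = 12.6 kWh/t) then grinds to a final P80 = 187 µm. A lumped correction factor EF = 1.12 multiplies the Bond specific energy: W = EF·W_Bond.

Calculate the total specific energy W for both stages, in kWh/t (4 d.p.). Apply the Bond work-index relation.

W = 9.7005 kWh/t

W = 10 Wi / √P80 − 10 Wi / √F80
Stage 1 (22043→2604 µm, Wi₁=14.9): W₁ = 10·14.9·(0.019597 − 0.006735) = 1.9163 kWh/t
Stage 2 (2604→187 µm, Wi₂=12.6): W₂ = 10·12.6·(0.073127 − 0.019597) = 6.7449 kWh/t
W = W₁ + W₂ = 1.9163 + 6.7449 = 8.6612 kWh/t
W_actual = 1.12 × 8.6612 = 9.7005 kWh/t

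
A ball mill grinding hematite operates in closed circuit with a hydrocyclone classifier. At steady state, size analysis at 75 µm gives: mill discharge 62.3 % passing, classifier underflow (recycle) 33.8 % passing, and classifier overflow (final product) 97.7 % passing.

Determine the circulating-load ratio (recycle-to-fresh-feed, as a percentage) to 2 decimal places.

Balance %-passing 75 µm (r = R/F):
r = (o − d)/(d − u)
r = (97.7 − 62.3)/(62.3 − 33.8) = 35.4/28.5 = 1.2421
CL = 100·r = 124.21 %

CL = 124.21 %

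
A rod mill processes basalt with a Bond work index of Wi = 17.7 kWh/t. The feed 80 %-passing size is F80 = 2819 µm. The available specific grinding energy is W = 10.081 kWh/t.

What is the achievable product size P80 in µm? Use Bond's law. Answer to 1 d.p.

P80 = 174.1 µm

W_Bond = 10·Wi·(1/√P₈₀ − 1/√F₈₀)
⇒ 1/√P80 = W/(10 Wi) + 1/√F80
  = 10.0810/(10·17.7) + 1/√2819 = 0.056955 + 0.018834 = 0.075789
P80 = (1/0.075789)² = 13.1945² = 174.09 µm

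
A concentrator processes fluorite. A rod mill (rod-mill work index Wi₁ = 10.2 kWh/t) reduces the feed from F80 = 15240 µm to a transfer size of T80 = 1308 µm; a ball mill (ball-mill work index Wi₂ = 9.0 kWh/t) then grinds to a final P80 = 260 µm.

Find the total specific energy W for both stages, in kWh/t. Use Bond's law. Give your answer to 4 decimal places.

W = 5.0871 kWh/t

W = 10 Wi (P80^-0.5 − F80^-0.5)
Stage 1 (15240→1308 µm, Wi₁=10.2): W₁ = 10·10.2·(0.027650 − 0.008100) = 1.9941 kWh/t
Stage 2 (1308→260 µm, Wi₂=9.0): W₂ = 10·9.0·(0.062017 − 0.027650) = 3.0931 kWh/t
W = W₁ + W₂ = 1.9941 + 3.0931 = 5.0871 kWh/t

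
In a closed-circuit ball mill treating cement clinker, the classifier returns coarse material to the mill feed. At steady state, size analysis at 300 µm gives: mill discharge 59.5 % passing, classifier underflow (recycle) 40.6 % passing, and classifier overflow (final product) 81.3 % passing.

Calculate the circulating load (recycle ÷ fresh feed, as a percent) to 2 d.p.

CL = 115.34 %

Balance %-passing 300 µm (r = R/F):
d + r·d = r·u + o → r(d−u) = o−d
r = (81.3 − 59.5)/(59.5 − 40.6) = 21.8/18.9 = 1.1534
CL = 100·r = 115.34 %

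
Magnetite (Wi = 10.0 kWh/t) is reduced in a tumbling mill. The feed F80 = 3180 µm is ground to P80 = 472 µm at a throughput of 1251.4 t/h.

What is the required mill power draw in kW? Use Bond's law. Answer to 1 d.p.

P = 3540.9 kW

W_Bond = 10·Wi·(1/√P₈₀ − 1/√F₈₀)
W = 10·10.0·(1/√472 − 1/√3180) = 10·10.0·(0.028296) = 2.8296 kWh/t
Mill draw = 2.8296 × 1251.4 = 3540.9 kW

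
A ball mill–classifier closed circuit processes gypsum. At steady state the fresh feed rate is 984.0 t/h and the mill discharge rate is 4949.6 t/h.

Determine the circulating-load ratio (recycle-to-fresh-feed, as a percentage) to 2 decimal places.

CL = 403.01 %

M = F + R at steady state, so:
R = M − F = 4949.6 − 984.0 = 3965.6 t/h
CL = 100·R/F = 100·3965.6/984.0 = 403.01 %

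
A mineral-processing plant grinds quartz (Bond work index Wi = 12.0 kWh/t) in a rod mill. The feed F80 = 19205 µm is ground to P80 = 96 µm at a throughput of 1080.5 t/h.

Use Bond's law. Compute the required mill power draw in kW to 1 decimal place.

W = 10 Wi / √P80 − 10 Wi / √F80
W = 10·12.0·(1/√96 − 1/√19205) = 10·12.0·(0.094846) = 11.3815 kWh/t
P_mill = W·ṁ = 11.3815·1080.5 = 12297.7 kW

P = 12297.7 kW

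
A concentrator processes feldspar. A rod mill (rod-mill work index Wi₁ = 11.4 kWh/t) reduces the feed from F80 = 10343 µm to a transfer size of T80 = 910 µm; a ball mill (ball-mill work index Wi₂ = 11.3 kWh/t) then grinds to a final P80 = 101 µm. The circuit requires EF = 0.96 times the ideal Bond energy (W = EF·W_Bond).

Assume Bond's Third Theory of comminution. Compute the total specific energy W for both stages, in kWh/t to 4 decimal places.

W = 9.7499 kWh/t

W_Bond = 10·Wi·(1/√P₈₀ − 1/√F₈₀)
Stage 1 (10343→910 µm, Wi₁=11.4): W₁ = 10·11.4·(0.033150 − 0.009833) = 2.6581 kWh/t
Stage 2 (910→101 µm, Wi₂=11.3): W₂ = 10·11.3·(0.099504 − 0.033150) = 7.4980 kWh/t
W = W₁ + W₂ = 2.6581 + 7.4980 = 10.1561 kWh/t
Apply correction: 10.1561 × 0.96 = 9.7499 kWh/t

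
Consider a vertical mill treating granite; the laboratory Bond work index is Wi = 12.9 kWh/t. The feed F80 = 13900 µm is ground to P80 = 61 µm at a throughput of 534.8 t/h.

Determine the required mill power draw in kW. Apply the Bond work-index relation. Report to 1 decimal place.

W = 10 Wi / √P80 − 10 Wi / √F80
W = 10·12.9·(1/√61 − 1/√13900) = 10·12.9·(0.119555) = 15.4226 kWh/t
P = W·T = 15.4226·534.8 = 8248.0 kW

P = 8248.0 kW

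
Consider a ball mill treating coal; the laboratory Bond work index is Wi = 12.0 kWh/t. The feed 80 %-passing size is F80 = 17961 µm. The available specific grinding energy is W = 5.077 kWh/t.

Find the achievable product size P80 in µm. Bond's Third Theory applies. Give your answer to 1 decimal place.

P80 = 403.7 µm

Bond:  W = 10 Wi (1/√P − 1/√F)
1/√P80 = 1/√F80 + W/(10·Wi)
  = 5.0770/(10·12.0) + 1/√17961 = 0.042308 + 0.007462 = 0.049770
P80 = (1/0.049770)² = 20.0924² = 403.71 µm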